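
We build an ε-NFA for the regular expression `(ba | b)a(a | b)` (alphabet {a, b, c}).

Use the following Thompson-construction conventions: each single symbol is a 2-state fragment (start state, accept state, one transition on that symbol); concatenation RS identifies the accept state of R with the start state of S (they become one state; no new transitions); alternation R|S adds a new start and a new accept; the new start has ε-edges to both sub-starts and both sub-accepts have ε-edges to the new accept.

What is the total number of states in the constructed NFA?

13

By structural recursion:
Each of the 6 symbol leaves contributes a 2-state fragment.
  ba = 3 states
  ba | b = 7 states
  a | b = 6 states
  (ba | b)a(a | b) = 13 states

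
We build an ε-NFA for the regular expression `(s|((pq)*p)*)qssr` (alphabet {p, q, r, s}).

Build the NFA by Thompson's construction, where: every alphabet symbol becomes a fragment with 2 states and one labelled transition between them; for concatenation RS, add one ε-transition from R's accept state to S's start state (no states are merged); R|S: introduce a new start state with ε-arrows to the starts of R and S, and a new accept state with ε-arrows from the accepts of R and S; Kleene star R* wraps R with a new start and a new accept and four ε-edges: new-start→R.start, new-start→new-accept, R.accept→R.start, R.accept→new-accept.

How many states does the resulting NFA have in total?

Bottom-up over the parse tree:
Each of the 8 symbol leaves contributes a 2-state fragment.
  pq = 4 states
  (pq)* = 6 states
  (pq)*p = 8 states
  ((pq)*p)* = 10 states
  s|((pq)*p)* = 14 states
  (s|((pq)*p)*)qssr = 22 states

22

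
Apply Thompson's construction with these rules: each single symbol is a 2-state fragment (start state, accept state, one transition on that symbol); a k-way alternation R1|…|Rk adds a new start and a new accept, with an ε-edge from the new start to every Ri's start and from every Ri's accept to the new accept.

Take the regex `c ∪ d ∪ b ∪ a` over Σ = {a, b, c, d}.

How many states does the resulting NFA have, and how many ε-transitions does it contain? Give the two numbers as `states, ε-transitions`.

Building bottom-up:
Each of the 4 symbol leaves contributes 2 states and 0 ε-transitions.
  c ∪ d ∪ b ∪ a : 10 states, 8 ε-transitions

10, 8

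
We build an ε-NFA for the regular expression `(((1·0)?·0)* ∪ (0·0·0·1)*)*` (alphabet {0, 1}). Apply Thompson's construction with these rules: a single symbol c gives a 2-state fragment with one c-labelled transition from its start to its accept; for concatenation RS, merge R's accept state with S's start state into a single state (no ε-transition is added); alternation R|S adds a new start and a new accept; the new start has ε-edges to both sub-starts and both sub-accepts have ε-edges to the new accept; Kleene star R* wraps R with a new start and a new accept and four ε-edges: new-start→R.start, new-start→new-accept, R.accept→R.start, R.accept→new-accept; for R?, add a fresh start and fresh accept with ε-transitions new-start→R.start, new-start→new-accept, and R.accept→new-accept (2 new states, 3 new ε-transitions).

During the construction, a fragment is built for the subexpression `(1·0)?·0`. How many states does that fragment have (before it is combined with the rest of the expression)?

6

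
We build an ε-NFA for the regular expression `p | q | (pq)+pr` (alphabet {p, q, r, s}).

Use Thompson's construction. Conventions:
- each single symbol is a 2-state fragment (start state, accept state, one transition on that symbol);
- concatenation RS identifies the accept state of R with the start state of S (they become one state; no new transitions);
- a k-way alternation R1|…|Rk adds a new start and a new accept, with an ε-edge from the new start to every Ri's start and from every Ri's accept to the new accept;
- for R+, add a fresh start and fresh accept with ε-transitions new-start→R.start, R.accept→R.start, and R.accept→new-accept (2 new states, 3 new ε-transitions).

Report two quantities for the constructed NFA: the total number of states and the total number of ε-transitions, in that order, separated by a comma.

13, 9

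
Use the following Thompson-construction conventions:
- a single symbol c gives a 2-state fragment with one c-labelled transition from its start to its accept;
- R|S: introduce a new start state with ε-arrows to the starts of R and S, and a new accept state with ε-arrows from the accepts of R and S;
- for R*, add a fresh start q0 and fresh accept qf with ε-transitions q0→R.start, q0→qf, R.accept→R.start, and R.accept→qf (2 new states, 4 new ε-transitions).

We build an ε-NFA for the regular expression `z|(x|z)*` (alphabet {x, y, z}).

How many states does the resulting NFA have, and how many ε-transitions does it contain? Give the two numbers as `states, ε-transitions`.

12, 12

Building bottom-up:
Each of the 3 symbol leaves contributes 2 states and 0 ε-transitions.
  x|z : 6 states, 4 ε-transitions
  (x|z)* : 8 states, 8 ε-transitions
  z|(x|z)* : 12 states, 12 ε-transitions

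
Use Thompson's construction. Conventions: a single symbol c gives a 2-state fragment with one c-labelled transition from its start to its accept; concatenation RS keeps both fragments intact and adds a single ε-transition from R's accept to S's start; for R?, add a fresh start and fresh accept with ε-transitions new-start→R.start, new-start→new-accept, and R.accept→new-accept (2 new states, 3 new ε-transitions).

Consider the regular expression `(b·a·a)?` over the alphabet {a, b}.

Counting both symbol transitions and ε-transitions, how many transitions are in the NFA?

Building bottom-up:
Each of the 3 symbol leaves contributes 1 transition (1 symbol, 0 ε).
  b·a·a — 5 transitions (3 symbol, 2 ε)
  (b·a·a)? — 8 transitions (3 symbol, 5 ε)

8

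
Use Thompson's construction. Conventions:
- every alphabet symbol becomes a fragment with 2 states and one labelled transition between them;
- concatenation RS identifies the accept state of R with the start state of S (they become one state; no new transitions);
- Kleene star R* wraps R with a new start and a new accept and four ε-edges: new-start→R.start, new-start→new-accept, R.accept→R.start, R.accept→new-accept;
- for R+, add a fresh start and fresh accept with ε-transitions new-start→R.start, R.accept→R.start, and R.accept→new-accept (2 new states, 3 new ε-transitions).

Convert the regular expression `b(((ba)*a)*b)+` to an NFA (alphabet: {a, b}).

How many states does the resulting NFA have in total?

12

Building bottom-up:
Each of the 5 symbol leaves contributes a 2-state fragment.
  ba : 3 states
  (ba)* : 5 states
  (ba)*a : 6 states
  ((ba)*a)* : 8 states
  ((ba)*a)*b : 9 states
  (((ba)*a)*b)+ : 11 states
  b(((ba)*a)*b)+ : 12 states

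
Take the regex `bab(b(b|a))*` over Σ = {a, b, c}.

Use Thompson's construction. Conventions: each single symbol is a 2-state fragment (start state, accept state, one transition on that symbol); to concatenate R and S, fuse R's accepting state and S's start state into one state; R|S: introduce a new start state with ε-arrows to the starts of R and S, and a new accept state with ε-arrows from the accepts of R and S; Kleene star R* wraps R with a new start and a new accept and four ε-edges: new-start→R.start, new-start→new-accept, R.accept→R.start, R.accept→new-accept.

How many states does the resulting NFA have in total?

Recursing over subexpressions:
Each of the 6 symbol leaves contributes a 2-state fragment.
  b|a — 6 states
  b(b|a) — 7 states
  (b(b|a))* — 9 states
  bab(b(b|a))* — 12 states

12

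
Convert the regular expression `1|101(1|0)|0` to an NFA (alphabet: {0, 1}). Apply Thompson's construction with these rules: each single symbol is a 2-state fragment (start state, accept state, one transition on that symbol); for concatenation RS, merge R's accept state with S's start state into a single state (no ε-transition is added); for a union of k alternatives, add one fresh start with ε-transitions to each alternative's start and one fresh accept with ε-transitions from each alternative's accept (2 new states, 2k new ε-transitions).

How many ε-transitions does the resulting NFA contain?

10

Recursing over subexpressions:
Each of the 7 symbol leaves contributes 0 ε-transitions.
  1|0 : 4 ε-transitions
  101(1|0) : 4 ε-transitions
  1|101(1|0)|0 : 10 ε-transitions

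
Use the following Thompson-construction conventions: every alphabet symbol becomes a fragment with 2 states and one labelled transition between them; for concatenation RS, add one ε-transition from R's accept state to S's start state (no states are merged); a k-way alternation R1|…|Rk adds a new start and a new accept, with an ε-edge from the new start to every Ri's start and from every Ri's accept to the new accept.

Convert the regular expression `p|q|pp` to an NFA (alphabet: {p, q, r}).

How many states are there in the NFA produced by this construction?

10

Recursing over subexpressions:
Each of the 4 symbol leaves contributes a 2-state fragment.
  pp = 4 states
  p|q|pp = 10 states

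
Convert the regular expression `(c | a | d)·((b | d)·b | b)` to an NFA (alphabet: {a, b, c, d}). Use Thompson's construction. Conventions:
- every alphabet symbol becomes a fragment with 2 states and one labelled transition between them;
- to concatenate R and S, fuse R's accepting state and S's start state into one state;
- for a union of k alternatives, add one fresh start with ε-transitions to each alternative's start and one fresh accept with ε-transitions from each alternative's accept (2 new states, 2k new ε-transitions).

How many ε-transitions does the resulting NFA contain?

Recursing over subexpressions:
Each of the 7 symbol leaves contributes 0 ε-transitions.
  c | a | d → 6 ε-transitions
  b | d → 4 ε-transitions
  (b | d)·b → 4 ε-transitions
  (b | d)·b | b → 8 ε-transitions
  (c | a | d)·((b | d)·b | b) → 14 ε-transitions

14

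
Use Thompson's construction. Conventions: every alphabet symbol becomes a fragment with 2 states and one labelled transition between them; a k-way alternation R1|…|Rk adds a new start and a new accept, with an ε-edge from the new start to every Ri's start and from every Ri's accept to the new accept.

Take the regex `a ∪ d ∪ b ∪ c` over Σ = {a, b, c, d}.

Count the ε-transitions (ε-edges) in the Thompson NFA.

8

Bottom-up over the parse tree:
Each of the 4 symbol leaves contributes 0 ε-transitions.
  a ∪ d ∪ b ∪ c — 8 ε-transitions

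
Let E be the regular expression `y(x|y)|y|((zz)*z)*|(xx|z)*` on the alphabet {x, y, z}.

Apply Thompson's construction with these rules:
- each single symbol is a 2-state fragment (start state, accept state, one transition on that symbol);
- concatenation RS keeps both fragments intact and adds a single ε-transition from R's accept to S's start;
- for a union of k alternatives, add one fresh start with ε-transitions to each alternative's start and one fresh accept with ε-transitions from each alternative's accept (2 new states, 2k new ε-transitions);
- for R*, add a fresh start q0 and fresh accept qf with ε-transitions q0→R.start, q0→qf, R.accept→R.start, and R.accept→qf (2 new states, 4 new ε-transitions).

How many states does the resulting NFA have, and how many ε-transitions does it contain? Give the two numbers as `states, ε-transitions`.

By structural recursion:
Each of the 10 symbol leaves contributes 2 states and 0 ε-transitions.
  x|y = 6 states, 4 ε-transitions
  y(x|y) = 8 states, 5 ε-transitions
  zz = 4 states, 1 ε-transition
  (zz)* = 6 states, 5 ε-transitions
  (zz)*z = 8 states, 6 ε-transitions
  ((zz)*z)* = 10 states, 10 ε-transitions
  xx = 4 states, 1 ε-transition
  xx|z = 8 states, 5 ε-transitions
  (xx|z)* = 10 states, 9 ε-transitions
  y(x|y)|y|((zz)*z)*|(xx|z)* = 32 states, 32 ε-transitions

32, 32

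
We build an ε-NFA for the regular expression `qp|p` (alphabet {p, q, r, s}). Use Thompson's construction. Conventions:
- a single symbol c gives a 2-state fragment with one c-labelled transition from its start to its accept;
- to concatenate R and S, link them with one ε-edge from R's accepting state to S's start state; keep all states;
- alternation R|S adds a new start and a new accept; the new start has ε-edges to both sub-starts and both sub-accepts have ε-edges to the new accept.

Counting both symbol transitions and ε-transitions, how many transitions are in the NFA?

Per subexpression:
Each of the 3 symbol leaves contributes 1 transition (1 symbol, 0 ε).
  qp — 3 transitions (2 symbol, 1 ε)
  qp|p — 8 transitions (3 symbol, 5 ε)

8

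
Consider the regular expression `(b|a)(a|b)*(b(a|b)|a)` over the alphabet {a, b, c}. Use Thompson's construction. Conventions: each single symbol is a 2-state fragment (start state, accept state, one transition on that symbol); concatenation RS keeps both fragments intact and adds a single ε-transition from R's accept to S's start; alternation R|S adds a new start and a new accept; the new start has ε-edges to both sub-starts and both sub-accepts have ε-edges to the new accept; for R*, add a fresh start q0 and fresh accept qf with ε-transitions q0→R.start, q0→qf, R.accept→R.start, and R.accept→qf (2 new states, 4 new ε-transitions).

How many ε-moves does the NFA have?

Recursing over subexpressions:
Each of the 8 symbol leaves contributes 0 ε-transitions.
  b|a → 4 ε-transitions
  a|b → 4 ε-transitions
  (a|b)* → 8 ε-transitions
  a|b → 4 ε-transitions
  b(a|b) → 5 ε-transitions
  b(a|b)|a → 9 ε-transitions
  (b|a)(a|b)*(b(a|b)|a) → 23 ε-transitions

23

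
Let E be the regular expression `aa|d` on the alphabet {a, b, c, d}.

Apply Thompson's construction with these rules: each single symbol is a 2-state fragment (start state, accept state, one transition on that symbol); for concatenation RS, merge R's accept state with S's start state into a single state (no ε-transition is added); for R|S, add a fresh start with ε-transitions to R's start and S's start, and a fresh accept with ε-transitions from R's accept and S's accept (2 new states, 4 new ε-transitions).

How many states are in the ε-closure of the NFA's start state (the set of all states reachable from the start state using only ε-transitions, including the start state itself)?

3

Work bottom-up. For each fragment F, track |ε-closure(F.start)| and whether F's accept lies in that closure (i.e. whether F accepts ε). A single-symbol fragment has closure size 1 and does not accept ε.
  aa — |closure| equals the left operand's closure size = 1 (its accept is not ε-reachable, so the closure stops there)
  aa|d — |closure| = 1 + 1 + 1 = 3 (the new accept is not ε-reachable since no branch accepts ε)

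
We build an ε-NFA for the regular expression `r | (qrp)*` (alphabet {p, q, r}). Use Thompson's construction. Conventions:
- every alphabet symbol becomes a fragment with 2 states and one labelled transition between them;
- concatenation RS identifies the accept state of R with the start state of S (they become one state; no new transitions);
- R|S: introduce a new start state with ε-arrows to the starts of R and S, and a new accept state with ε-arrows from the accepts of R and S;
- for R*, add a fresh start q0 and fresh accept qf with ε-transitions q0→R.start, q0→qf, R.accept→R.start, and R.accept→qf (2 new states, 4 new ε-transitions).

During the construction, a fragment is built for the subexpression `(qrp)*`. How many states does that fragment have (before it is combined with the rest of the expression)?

Fragment for `(qrp)*`:
Each of the 3 symbol leaves contributes a 2-state fragment.
  qrp → 4 states
  (qrp)* → 6 states

6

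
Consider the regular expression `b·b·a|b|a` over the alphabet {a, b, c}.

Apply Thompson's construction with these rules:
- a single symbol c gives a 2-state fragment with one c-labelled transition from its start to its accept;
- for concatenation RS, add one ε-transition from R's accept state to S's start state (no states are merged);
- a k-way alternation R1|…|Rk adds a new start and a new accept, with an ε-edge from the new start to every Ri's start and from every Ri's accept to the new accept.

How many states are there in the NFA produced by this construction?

By structural recursion:
Each of the 5 symbol leaves contributes a 2-state fragment.
  b·b·a : 6 states
  b·b·a|b|a : 12 states

12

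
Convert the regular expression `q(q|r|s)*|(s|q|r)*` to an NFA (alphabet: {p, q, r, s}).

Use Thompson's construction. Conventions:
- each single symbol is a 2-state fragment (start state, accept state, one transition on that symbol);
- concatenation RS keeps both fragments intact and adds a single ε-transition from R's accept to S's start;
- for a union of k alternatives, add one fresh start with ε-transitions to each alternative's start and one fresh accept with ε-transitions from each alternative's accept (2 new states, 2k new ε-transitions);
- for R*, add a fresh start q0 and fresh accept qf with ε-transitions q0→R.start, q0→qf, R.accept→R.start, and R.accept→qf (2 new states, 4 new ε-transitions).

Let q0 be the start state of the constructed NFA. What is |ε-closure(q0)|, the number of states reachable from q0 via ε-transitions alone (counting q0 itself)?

Work bottom-up. For each fragment F, track |ε-closure(F.start)| and whether F's accept lies in that closure (i.e. whether F accepts ε). A single-symbol fragment has closure size 1 and does not accept ε.
  q|r|s — new start ε-reaches every alternative's start; none of them accept ε, so the new accept is not reached: |closure| = 1 + 1 + 1 + 1 = 4
  (q|r|s)* — the star's fresh start ε-reaches both the body's start and the fresh accept: |closure| = 2 + 4 = 6
  q(q|r|s)* — |closure| equals the left operand's closure size = 1 (its accept is not ε-reachable, so the closure stops there)
  s|q|r — new start ε-reaches every alternative's start; none of them accept ε, so the new accept is not reached: |closure| = 1 + 1 + 1 + 1 = 4
  (s|q|r)* — the star's fresh start ε-reaches both the body's start and the fresh accept: |closure| = 2 + 4 = 6
  q(q|r|s)*|(s|q|r)* — new start ε-reaches every alternative's start; at least one alternative accepts ε, so the union's new accept is reached too: |closure| = 1 + 1 + 6 + 1 = 9

9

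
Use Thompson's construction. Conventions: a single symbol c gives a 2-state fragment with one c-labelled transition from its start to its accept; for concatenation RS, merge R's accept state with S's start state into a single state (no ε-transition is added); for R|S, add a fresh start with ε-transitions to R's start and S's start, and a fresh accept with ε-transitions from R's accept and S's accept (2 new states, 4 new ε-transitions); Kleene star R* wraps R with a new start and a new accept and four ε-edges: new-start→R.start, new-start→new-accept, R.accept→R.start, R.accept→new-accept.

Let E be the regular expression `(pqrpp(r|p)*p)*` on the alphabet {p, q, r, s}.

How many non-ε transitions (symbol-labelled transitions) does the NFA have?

Bottom-up over the parse tree:
Each of the 8 symbol leaves contributes exactly 1 symbol transition.
  r|p : 2 symbol transitions
  (r|p)* : 2 symbol transitions
  pqrpp(r|p)*p : 8 symbol transitions
  (pqrpp(r|p)*p)* : 8 symbol transitions

8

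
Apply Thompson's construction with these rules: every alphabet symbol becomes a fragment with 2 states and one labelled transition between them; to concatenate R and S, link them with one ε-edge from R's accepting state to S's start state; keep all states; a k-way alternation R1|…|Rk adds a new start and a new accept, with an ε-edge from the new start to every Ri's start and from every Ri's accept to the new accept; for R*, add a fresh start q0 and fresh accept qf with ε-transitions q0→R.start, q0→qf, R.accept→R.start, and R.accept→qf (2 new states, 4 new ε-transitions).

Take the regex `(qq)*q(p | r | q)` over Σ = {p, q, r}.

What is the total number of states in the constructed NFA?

16

Building bottom-up:
Each of the 6 symbol leaves contributes a 2-state fragment.
  qq → 4 states
  (qq)* → 6 states
  p | r | q → 8 states
  (qq)*q(p | r | q) → 16 states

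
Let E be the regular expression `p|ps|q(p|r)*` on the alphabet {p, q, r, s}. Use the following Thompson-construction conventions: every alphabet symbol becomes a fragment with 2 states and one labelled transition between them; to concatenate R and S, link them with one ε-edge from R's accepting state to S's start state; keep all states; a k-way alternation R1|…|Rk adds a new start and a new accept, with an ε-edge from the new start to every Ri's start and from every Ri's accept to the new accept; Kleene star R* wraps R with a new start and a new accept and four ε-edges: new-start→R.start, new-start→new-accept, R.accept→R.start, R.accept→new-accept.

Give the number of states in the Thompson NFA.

Bottom-up over the parse tree:
Each of the 6 symbol leaves contributes a 2-state fragment.
  ps = 4 states
  p|r = 6 states
  (p|r)* = 8 states
  q(p|r)* = 10 states
  p|ps|q(p|r)* = 18 states

18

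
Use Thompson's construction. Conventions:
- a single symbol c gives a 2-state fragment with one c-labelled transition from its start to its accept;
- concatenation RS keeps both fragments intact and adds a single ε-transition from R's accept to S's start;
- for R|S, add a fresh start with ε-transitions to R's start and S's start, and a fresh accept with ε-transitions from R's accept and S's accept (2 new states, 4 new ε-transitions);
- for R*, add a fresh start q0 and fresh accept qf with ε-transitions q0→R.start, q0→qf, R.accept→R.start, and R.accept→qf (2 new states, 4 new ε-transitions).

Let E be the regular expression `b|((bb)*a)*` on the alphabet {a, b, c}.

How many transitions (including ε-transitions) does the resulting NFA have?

By structural recursion:
Each of the 4 symbol leaves contributes 1 transition (1 symbol, 0 ε).
  bb → 3 transitions (2 symbol, 1 ε)
  (bb)* → 7 transitions (2 symbol, 5 ε)
  (bb)*a → 9 transitions (3 symbol, 6 ε)
  ((bb)*a)* → 13 transitions (3 symbol, 10 ε)
  b|((bb)*a)* → 18 transitions (4 symbol, 14 ε)

18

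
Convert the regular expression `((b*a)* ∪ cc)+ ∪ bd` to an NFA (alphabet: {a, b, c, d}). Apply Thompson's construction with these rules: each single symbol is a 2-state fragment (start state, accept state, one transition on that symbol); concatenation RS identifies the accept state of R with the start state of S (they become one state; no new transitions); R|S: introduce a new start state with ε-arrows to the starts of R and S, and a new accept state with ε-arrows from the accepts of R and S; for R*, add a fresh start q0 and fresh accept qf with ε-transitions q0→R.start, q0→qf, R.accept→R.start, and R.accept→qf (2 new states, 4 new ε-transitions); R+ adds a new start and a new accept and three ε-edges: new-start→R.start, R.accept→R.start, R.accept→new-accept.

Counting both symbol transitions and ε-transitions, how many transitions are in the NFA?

Recursing over subexpressions:
Each of the 6 symbol leaves contributes 1 transition (1 symbol, 0 ε).
  b* → 5 transitions (1 symbol, 4 ε)
  b*a → 6 transitions (2 symbol, 4 ε)
  (b*a)* → 10 transitions (2 symbol, 8 ε)
  cc → 2 transitions (2 symbol, 0 ε)
  (b*a)* ∪ cc → 16 transitions (4 symbol, 12 ε)
  ((b*a)* ∪ cc)+ → 19 transitions (4 symbol, 15 ε)
  bd → 2 transitions (2 symbol, 0 ε)
  ((b*a)* ∪ cc)+ ∪ bd → 25 transitions (6 symbol, 19 ε)

25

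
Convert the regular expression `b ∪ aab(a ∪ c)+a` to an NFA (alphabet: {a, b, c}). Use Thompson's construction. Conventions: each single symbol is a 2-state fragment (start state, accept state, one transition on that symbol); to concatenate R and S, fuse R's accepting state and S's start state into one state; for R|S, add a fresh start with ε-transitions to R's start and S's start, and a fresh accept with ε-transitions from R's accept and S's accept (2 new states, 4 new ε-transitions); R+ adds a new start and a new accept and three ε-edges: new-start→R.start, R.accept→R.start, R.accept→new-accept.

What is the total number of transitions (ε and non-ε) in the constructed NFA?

18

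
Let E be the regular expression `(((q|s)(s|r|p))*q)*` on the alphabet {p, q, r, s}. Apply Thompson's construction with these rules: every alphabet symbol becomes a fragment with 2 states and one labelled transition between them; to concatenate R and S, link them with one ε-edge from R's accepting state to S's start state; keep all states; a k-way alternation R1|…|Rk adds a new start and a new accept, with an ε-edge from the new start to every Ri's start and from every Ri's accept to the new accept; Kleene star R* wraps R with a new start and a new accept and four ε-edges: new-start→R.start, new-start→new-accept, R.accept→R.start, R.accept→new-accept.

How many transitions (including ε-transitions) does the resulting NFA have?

Building bottom-up:
Each of the 6 symbol leaves contributes 1 transition (1 symbol, 0 ε).
  q|s → 6 transitions (2 symbol, 4 ε)
  s|r|p → 9 transitions (3 symbol, 6 ε)
  (q|s)(s|r|p) → 16 transitions (5 symbol, 11 ε)
  ((q|s)(s|r|p))* → 20 transitions (5 symbol, 15 ε)
  ((q|s)(s|r|p))*q → 22 transitions (6 symbol, 16 ε)
  (((q|s)(s|r|p))*q)* → 26 transitions (6 symbol, 20 ε)

26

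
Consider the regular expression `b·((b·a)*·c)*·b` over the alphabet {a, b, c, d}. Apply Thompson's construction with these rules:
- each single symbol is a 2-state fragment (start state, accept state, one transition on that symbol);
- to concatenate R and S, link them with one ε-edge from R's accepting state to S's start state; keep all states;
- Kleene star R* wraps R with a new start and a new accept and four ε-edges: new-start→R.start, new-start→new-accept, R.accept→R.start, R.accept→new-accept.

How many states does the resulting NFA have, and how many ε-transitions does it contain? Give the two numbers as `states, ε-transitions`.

14, 12

Recursing over subexpressions:
Each of the 5 symbol leaves contributes 2 states and 0 ε-transitions.
  b·a = 4 states, 1 ε-transition
  (b·a)* = 6 states, 5 ε-transitions
  (b·a)*·c = 8 states, 6 ε-transitions
  ((b·a)*·c)* = 10 states, 10 ε-transitions
  b·((b·a)*·c)*·b = 14 states, 12 ε-transitions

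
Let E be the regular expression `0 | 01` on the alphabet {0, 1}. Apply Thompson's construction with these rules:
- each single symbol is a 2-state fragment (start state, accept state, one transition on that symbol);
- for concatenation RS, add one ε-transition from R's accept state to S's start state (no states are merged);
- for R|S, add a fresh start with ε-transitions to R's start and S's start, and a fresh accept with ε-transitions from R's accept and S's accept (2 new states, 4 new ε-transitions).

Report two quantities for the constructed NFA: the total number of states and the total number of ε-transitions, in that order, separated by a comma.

By structural recursion:
Each of the 3 symbol leaves contributes 2 states and 0 ε-transitions.
  01 — 4 states, 1 ε-transition
  0 | 01 — 8 states, 5 ε-transitions

8, 5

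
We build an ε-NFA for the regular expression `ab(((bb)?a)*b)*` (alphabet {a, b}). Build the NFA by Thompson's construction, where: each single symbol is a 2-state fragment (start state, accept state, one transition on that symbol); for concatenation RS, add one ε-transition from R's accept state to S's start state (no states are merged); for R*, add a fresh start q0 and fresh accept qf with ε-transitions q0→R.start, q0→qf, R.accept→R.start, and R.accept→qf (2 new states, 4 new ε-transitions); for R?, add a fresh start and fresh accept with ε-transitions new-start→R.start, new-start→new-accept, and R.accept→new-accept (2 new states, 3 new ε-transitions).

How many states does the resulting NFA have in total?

By structural recursion:
Each of the 6 symbol leaves contributes a 2-state fragment.
  bb = 4 states
  (bb)? = 6 states
  (bb)?a = 8 states
  ((bb)?a)* = 10 states
  ((bb)?a)*b = 12 states
  (((bb)?a)*b)* = 14 states
  ab(((bb)?a)*b)* = 18 states

18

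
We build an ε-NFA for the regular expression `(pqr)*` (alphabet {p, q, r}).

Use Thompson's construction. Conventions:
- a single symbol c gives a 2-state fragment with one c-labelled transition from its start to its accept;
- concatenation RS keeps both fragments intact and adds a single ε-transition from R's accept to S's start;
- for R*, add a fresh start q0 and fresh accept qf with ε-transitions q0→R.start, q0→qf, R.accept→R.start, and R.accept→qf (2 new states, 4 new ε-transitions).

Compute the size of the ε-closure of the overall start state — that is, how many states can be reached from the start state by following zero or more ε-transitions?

3

Work bottom-up. For each fragment F, track |ε-closure(F.start)| and whether F's accept lies in that closure (i.e. whether F accepts ε). A single-symbol fragment has closure size 1 and does not accept ε.
  pqr : |ε-closure| equals the left operand's closure size = 1 (its accept is not ε-reachable, so the closure stops there)
  (pqr)* : |ε-closure| = 1 (new start) + 1 (body) + 1 (new accept) = 3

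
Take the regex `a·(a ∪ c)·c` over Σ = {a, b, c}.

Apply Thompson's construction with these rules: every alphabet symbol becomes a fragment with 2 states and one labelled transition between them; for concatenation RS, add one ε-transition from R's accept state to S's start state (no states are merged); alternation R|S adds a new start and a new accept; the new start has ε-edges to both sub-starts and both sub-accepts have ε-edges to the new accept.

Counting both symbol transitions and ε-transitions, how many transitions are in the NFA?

Building bottom-up:
Each of the 4 symbol leaves contributes 1 transition (1 symbol, 0 ε).
  a ∪ c → 6 transitions (2 symbol, 4 ε)
  a·(a ∪ c)·c → 10 transitions (4 symbol, 6 ε)

10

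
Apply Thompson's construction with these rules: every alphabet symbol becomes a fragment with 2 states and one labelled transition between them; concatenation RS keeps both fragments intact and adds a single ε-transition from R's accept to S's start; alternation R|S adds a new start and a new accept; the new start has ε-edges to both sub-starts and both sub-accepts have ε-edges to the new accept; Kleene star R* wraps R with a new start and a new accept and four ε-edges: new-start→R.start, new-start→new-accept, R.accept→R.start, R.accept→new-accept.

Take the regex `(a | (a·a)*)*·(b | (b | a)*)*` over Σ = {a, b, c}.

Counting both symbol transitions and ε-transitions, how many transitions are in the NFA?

36

Bottom-up over the parse tree:
Each of the 6 symbol leaves contributes 1 transition (1 symbol, 0 ε).
  a·a : 3 transitions (2 symbol, 1 ε)
  (a·a)* : 7 transitions (2 symbol, 5 ε)
  a | (a·a)* : 12 transitions (3 symbol, 9 ε)
  (a | (a·a)*)* : 16 transitions (3 symbol, 13 ε)
  b | a : 6 transitions (2 symbol, 4 ε)
  (b | a)* : 10 transitions (2 symbol, 8 ε)
  b | (b | a)* : 15 transitions (3 symbol, 12 ε)
  (b | (b | a)*)* : 19 transitions (3 symbol, 16 ε)
  (a | (a·a)*)*·(b | (b | a)*)* : 36 transitions (6 symbol, 30 ε)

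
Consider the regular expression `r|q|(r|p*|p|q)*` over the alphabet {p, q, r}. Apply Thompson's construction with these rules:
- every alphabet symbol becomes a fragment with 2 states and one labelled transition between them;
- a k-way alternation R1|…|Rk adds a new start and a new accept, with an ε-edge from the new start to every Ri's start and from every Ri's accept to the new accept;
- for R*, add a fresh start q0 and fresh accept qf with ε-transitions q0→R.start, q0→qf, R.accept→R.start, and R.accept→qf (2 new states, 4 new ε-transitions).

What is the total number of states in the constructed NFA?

Recursing over subexpressions:
Each of the 6 symbol leaves contributes a 2-state fragment.
  p* = 4 states
  r|p*|p|q = 12 states
  (r|p*|p|q)* = 14 states
  r|q|(r|p*|p|q)* = 20 states

20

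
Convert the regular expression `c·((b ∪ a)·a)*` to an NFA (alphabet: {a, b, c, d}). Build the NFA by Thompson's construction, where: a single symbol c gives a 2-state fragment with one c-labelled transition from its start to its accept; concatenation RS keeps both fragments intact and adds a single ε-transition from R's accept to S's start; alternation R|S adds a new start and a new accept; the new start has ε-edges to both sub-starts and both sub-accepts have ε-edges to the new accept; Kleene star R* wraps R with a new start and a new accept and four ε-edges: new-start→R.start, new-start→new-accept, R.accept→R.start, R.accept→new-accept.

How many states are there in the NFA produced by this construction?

Per subexpression:
Each of the 4 symbol leaves contributes a 2-state fragment.
  b ∪ a = 6 states
  (b ∪ a)·a = 8 states
  ((b ∪ a)·a)* = 10 states
  c·((b ∪ a)·a)* = 12 states

12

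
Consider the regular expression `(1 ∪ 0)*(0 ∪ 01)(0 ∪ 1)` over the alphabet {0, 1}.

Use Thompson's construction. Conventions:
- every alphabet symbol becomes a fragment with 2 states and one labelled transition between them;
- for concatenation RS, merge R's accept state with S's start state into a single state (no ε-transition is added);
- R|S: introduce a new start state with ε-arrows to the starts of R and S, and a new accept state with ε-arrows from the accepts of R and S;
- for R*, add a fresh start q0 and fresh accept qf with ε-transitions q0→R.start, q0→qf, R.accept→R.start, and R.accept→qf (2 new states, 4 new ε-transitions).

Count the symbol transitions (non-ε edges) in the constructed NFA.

Bottom-up over the parse tree:
Each of the 7 symbol leaves contributes exactly 1 symbol transition.
  1 ∪ 0 → 2 symbol transitions
  (1 ∪ 0)* → 2 symbol transitions
  01 → 2 symbol transitions
  0 ∪ 01 → 3 symbol transitions
  0 ∪ 1 → 2 symbol transitions
  (1 ∪ 0)*(0 ∪ 01)(0 ∪ 1) → 7 symbol transitions

7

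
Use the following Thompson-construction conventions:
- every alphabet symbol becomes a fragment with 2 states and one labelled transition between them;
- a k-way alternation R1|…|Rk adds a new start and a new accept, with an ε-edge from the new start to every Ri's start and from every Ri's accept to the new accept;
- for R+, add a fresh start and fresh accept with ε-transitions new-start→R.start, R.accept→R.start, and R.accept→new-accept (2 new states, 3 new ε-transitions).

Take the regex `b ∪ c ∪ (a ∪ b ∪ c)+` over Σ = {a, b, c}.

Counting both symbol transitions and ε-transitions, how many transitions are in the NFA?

20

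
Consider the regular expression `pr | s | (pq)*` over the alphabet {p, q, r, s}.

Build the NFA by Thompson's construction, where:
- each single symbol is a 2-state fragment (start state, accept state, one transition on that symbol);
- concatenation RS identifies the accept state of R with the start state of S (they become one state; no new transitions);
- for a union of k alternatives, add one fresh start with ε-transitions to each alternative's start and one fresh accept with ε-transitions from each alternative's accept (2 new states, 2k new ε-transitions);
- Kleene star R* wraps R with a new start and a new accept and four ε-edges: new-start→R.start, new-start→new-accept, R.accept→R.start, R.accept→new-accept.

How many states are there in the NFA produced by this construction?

12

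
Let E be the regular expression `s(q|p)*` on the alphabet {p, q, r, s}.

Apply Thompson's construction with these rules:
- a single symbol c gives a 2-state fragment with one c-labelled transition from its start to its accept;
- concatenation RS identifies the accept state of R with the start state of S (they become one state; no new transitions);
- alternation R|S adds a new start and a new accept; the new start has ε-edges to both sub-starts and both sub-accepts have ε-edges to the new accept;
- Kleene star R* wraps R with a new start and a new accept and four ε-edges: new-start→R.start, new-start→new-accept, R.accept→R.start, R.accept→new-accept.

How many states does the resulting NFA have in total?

9

Per subexpression:
Each of the 3 symbol leaves contributes a 2-state fragment.
  q|p → 6 states
  (q|p)* → 8 states
  s(q|p)* → 9 states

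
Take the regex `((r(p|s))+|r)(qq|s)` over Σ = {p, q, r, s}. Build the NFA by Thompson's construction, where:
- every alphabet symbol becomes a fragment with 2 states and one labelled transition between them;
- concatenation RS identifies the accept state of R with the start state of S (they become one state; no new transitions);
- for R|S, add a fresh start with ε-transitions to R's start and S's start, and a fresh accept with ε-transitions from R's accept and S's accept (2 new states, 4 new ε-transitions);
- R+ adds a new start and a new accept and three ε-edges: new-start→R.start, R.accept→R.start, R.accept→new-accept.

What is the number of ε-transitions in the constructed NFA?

Building bottom-up:
Each of the 7 symbol leaves contributes 0 ε-transitions.
  p|s : 4 ε-transitions
  r(p|s) : 4 ε-transitions
  (r(p|s))+ : 7 ε-transitions
  (r(p|s))+|r : 11 ε-transitions
  qq : 0 ε-transitions
  qq|s : 4 ε-transitions
  ((r(p|s))+|r)(qq|s) : 15 ε-transitions

15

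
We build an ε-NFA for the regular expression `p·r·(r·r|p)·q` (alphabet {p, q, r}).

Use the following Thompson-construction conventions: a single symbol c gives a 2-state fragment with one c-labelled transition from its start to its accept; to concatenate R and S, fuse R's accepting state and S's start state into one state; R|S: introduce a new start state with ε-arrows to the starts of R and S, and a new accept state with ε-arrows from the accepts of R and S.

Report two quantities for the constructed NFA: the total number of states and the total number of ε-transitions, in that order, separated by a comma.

10, 4

Building bottom-up:
Each of the 6 symbol leaves contributes 2 states and 0 ε-transitions.
  r·r — 3 states, 0 ε-transitions
  r·r|p — 7 states, 4 ε-transitions
  p·r·(r·r|p)·q — 10 states, 4 ε-transitions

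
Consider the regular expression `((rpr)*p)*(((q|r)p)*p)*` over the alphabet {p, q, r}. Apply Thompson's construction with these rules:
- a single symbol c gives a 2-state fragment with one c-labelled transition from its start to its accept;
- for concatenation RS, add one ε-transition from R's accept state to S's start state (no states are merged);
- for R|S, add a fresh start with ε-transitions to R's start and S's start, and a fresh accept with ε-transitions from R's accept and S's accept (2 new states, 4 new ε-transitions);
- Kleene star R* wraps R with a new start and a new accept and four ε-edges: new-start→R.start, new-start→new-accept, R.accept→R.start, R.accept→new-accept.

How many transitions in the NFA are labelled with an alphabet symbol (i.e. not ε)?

Bottom-up over the parse tree:
Each of the 8 symbol leaves contributes exactly 1 symbol transition.
  rpr = 3 symbol transitions
  (rpr)* = 3 symbol transitions
  (rpr)*p = 4 symbol transitions
  ((rpr)*p)* = 4 symbol transitions
  q|r = 2 symbol transitions
  (q|r)p = 3 symbol transitions
  ((q|r)p)* = 3 symbol transitions
  ((q|r)p)*p = 4 symbol transitions
  (((q|r)p)*p)* = 4 symbol transitions
  ((rpr)*p)*(((q|r)p)*p)* = 8 symbol transitions

8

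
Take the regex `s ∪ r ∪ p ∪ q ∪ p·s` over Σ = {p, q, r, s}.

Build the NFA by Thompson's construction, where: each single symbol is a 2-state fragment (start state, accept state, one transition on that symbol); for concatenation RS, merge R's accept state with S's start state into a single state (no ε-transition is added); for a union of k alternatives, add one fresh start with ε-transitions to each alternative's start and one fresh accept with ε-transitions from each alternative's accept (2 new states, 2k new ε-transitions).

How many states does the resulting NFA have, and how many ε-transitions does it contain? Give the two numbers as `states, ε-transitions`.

13, 10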